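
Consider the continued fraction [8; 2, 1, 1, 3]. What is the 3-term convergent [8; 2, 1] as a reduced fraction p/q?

Start with 1.
2 + 1/(1/1) = 2 + 1/1 = 3/1
8 + 1/(3/1) = 8 + 1/3 = 25/3

25/3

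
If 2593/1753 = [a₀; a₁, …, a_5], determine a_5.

36

Repeatedly divide and take the remainder:
2593 ÷ 1753 → quotient 1, remainder 840
1753 ÷ 840 → quotient 2, remainder 73
840 ÷ 73 → quotient 11, remainder 37
73 ÷ 37 → quotient 1, remainder 36
37 ÷ 36 → quotient 1, remainder 1
36 ÷ 1 → quotient 36, remainder 0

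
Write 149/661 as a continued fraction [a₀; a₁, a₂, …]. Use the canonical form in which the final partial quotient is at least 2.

149 = 0·661 + 149, so a_0 = 0
661 = 4·149 + 65, so a_1 = 4
149 = 2·65 + 19, so a_2 = 2
65 = 3·19 + 8, so a_3 = 3
19 = 2·8 + 3, so a_4 = 2
8 = 2·3 + 2, so a_5 = 2
3 = 1·2 + 1, so a_6 = 1
2 = 2·1 + 0, so a_7 = 2

[0; 4, 2, 3, 2, 2, 1, 2]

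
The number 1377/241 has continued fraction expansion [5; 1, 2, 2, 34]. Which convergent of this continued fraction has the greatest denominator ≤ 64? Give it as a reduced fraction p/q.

a_0 = 5: 5/1  (≤ bound)
a_1 = 1: 6/1  (≤ bound)
a_2 = 2: 17/3  (≤ bound)
a_3 = 2: 40/7  (≤ bound)
a_4 = 34: 1377/241  (> 64, stop)

40/7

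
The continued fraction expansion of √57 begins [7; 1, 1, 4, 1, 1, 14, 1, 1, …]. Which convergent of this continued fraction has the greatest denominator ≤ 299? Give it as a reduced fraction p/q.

2197/291

a_0 = 7: 7/1  (≤ bound)
a_1 = 1: 8/1  (≤ bound)
a_2 = 1: 15/2  (≤ bound)
a_3 = 4: 68/9  (≤ bound)
a_4 = 1: 83/11  (≤ bound)
a_5 = 1: 151/20  (≤ bound)
a_6 = 14: 2197/291  (≤ bound)
a_7 = 1: 2348/311  (> 299, stop)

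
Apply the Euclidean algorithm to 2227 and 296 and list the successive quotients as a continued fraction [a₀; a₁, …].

2227 = 7·296 + 155, so a_0 = 7
296 = 1·155 + 141, so a_1 = 1
155 = 1·141 + 14, so a_2 = 1
141 = 10·14 + 1, so a_3 = 10
14 = 14·1 + 0, so a_4 = 14

[7; 1, 1, 10, 14]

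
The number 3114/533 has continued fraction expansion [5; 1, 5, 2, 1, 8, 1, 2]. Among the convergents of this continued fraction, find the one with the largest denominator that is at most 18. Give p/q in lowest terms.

76/13

a_0 = 5: 5/1  (≤ bound)
a_1 = 1: 6/1  (≤ bound)
a_2 = 5: 35/6  (≤ bound)
a_3 = 2: 76/13  (≤ bound)
a_4 = 1: 111/19  (> 18, stop)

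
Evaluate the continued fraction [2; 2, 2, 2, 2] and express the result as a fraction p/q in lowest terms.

70/29

a_0 = 2: 2/1
a_1 = 2: 5/2
a_2 = 2: 12/5
a_3 = 2: 29/12
a_4 = 2: 70/29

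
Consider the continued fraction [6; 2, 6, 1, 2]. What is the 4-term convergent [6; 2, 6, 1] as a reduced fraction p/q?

Start with 1.
6 + 1/(1/1) = 6 + 1/1 = 7/1
2 + 1/(7/1) = 2 + 1/7 = 15/7
6 + 1/(15/7) = 6 + 7/15 = 97/15

97/15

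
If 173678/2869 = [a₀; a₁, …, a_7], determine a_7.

⌊173678/2869⌋ = 60, remainder 1538
⌊2869/1538⌋ = 1, remainder 1331
⌊1538/1331⌋ = 1, remainder 207
⌊1331/207⌋ = 6, remainder 89
⌊207/89⌋ = 2, remainder 29
⌊89/29⌋ = 3, remainder 2
⌊29/2⌋ = 14, remainder 1
⌊2/1⌋ = 2, remainder 0

2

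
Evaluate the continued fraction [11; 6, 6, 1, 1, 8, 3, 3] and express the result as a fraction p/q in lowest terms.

78919/7070

Work from the innermost term outward:
Start with 3.
3 + 1/(3/1) = 3 + 1/3 = 10/3
8 + 1/(10/3) = 8 + 3/10 = 83/10
1 + 1/(83/10) = 1 + 10/83 = 93/83
1 + 1/(93/83) = 1 + 83/93 = 176/93
6 + 1/(176/93) = 6 + 93/176 = 1149/176
6 + 1/(1149/176) = 6 + 176/1149 = 7070/1149
11 + 1/(7070/1149) = 11 + 1149/7070 = 78919/7070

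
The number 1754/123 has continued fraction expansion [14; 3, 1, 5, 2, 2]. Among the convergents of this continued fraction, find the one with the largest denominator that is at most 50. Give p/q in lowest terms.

a_0 = 14: 14/1  (≤ bound)
a_1 = 3: 43/3  (≤ bound)
a_2 = 1: 57/4  (≤ bound)
a_3 = 5: 328/23  (≤ bound)
a_4 = 2: 713/50  (≤ bound)
a_5 = 2: 1754/123  (> 50, stop)

713/50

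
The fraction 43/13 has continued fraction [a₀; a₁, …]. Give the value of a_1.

3

⌊43/13⌋ = 3, remainder 4
⌊13/4⌋ = 3, remainder 1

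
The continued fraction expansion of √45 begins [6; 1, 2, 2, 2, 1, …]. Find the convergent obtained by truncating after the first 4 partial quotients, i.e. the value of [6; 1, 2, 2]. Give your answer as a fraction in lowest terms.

Work from the innermost term outward:
Start with 2.
2 + 1/(2/1) = 2 + 1/2 = 5/2
1 + 1/(5/2) = 1 + 2/5 = 7/5
6 + 1/(7/5) = 6 + 5/7 = 47/7

47/7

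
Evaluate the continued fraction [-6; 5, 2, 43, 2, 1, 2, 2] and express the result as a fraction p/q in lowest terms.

-53287/9159

Build up convergents one term at a time:
a_0 = -6: -6/1
a_1 = 5: -29/5
a_2 = 2: -64/11
a_3 = 43: -2781/478
a_4 = 2: -5626/967
a_5 = 1: -8407/1445
a_6 = 2: -22440/3857
a_7 = 2: -53287/9159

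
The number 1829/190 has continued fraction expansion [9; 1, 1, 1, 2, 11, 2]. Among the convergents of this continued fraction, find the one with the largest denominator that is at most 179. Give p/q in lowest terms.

876/91

List convergents until the denominator exceeds the bound:
a_0 = 9: 9/1  (≤ bound)
a_1 = 1: 10/1  (≤ bound)
a_2 = 1: 19/2  (≤ bound)
a_3 = 1: 29/3  (≤ bound)
a_4 = 2: 77/8  (≤ bound)
a_5 = 11: 876/91  (≤ bound)
a_6 = 2: 1829/190  (> 179, stop)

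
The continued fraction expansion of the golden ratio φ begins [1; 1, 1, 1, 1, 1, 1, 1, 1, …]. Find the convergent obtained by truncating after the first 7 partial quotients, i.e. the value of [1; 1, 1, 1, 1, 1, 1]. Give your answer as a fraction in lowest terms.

a_0 = 1: 1/1
a_1 = 1: 2/1
a_2 = 1: 3/2
a_3 = 1: 5/3
a_4 = 1: 8/5
a_5 = 1: 13/8
a_6 = 1: 21/13

21/13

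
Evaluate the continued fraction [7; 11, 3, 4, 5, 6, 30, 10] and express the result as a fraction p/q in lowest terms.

10212658/1440751

Collapse the nested fraction from the inside out:
Start with 10.
30 + 1/(10/1) = 30 + 1/10 = 301/10
6 + 1/(301/10) = 6 + 10/301 = 1816/301
5 + 1/(1816/301) = 5 + 301/1816 = 9381/1816
4 + 1/(9381/1816) = 4 + 1816/9381 = 39340/9381
3 + 1/(39340/9381) = 3 + 9381/39340 = 127401/39340
11 + 1/(127401/39340) = 11 + 39340/127401 = 1440751/127401
7 + 1/(1440751/127401) = 7 + 127401/1440751 = 10212658/1440751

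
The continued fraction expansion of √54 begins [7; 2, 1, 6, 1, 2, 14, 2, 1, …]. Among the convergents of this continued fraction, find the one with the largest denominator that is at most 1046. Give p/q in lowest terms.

6959/947

a_0 = 7: 7/1  (≤ bound)
a_1 = 2: 15/2  (≤ bound)
a_2 = 1: 22/3  (≤ bound)
a_3 = 6: 147/20  (≤ bound)
a_4 = 1: 169/23  (≤ bound)
a_5 = 2: 485/66  (≤ bound)
a_6 = 14: 6959/947  (≤ bound)
a_7 = 2: 14403/1960  (> 1046, stop)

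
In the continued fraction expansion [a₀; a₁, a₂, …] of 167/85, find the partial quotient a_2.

167 ÷ 85 → quotient 1, remainder 82
85 ÷ 82 → quotient 1, remainder 3
82 ÷ 3 → quotient 27, remainder 1

27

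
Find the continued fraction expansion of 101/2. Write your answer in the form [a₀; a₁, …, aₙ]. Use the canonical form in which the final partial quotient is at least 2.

[50; 2]

Repeatedly divide and take the remainder:
101 = 50·2 + 1, so a_0 = 50
2 = 2·1 + 0, so a_1 = 2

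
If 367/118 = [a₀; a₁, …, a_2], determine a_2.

Apply division with remainder until the remainder is 0:
367 = 3·118 + 13, so a_0 = 3
118 = 9·13 + 1, so a_1 = 9
13 = 13·1 + 0, so a_2 = 13

13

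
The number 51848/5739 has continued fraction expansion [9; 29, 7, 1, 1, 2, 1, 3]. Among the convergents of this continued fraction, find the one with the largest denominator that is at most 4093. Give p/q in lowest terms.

13949/1544

List convergents until the denominator exceeds the bound:
a_0 = 9: 9/1  (≤ bound)
a_1 = 29: 262/29  (≤ bound)
a_2 = 7: 1843/204  (≤ bound)
a_3 = 1: 2105/233  (≤ bound)
a_4 = 1: 3948/437  (≤ bound)
a_5 = 2: 10001/1107  (≤ bound)
a_6 = 1: 13949/1544  (≤ bound)
a_7 = 3: 51848/5739  (> 4093, stop)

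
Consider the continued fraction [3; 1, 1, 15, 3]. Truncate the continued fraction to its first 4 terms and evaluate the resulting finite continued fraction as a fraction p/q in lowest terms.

Start with 15.
1 + 1/(15/1) = 1 + 1/15 = 16/15
1 + 1/(16/15) = 1 + 15/16 = 31/16
3 + 1/(31/16) = 3 + 16/31 = 109/31

109/31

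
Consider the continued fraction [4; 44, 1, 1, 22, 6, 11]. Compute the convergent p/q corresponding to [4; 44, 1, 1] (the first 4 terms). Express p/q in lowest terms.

Collapse the nested fraction from the inside out:
Start with 1.
1 + 1/(1/1) = 1 + 1/1 = 2/1
44 + 1/(2/1) = 44 + 1/2 = 89/2
4 + 1/(89/2) = 4 + 2/89 = 358/89

358/89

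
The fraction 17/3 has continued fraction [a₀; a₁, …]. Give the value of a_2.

Repeatedly divide and take the remainder:
⌊17/3⌋ = 5, remainder 2
⌊3/2⌋ = 1, remainder 1
⌊2/1⌋ = 2, remainder 0

2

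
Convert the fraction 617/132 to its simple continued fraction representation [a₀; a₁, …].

[4; 1, 2, 14, 3]

Run the Euclidean algorithm, recording each quotient:
617 ÷ 132 → quotient 4, remainder 89
132 ÷ 89 → quotient 1, remainder 43
89 ÷ 43 → quotient 2, remainder 3
43 ÷ 3 → quotient 14, remainder 1
3 ÷ 1 → quotient 3, remainder 0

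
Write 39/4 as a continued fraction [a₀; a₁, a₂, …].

Apply division with remainder until the remainder is 0:
⌊39/4⌋ = 9, remainder 3
⌊4/3⌋ = 1, remainder 1
⌊3/1⌋ = 3, remainder 0

[9; 1, 3]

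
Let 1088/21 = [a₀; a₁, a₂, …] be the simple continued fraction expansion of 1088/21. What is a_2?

4

⌊1088/21⌋ = 51, remainder 17
⌊21/17⌋ = 1, remainder 4
⌊17/4⌋ = 4, remainder 1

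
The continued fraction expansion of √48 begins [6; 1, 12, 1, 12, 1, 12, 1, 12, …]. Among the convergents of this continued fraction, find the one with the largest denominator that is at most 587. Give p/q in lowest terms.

1351/195

a_0 = 6: 6/1  (≤ bound)
a_1 = 1: 7/1  (≤ bound)
a_2 = 12: 90/13  (≤ bound)
a_3 = 1: 97/14  (≤ bound)
a_4 = 12: 1254/181  (≤ bound)
a_5 = 1: 1351/195  (≤ bound)
a_6 = 12: 17466/2521  (> 587, stop)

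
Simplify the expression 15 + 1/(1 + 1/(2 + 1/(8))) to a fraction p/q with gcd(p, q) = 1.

392/25

Compute successive convergents:
a_0 = 15: 15/1
a_1 = 1: 16/1
a_2 = 2: 47/3
a_3 = 8: 392/25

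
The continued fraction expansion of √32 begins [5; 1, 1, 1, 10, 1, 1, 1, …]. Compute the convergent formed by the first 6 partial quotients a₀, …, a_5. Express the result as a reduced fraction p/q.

198/35

Start with 1.
10 + 1/(1/1) = 10 + 1/1 = 11/1
1 + 1/(11/1) = 1 + 1/11 = 12/11
1 + 1/(12/11) = 1 + 11/12 = 23/12
1 + 1/(23/12) = 1 + 12/23 = 35/23
5 + 1/(35/23) = 5 + 23/35 = 198/35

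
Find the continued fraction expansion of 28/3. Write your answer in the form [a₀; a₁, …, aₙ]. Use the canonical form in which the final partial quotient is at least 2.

[9; 3]

Apply division with remainder until the remainder is 0:
28 ÷ 3 → quotient 9, remainder 1
3 ÷ 1 → quotient 3, remainder 0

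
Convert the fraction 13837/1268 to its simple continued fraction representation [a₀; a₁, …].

13837 ÷ 1268 → quotient 10, remainder 1157
1268 ÷ 1157 → quotient 1, remainder 111
1157 ÷ 111 → quotient 10, remainder 47
111 ÷ 47 → quotient 2, remainder 17
47 ÷ 17 → quotient 2, remainder 13
17 ÷ 13 → quotient 1, remainder 4
13 ÷ 4 → quotient 3, remainder 1
4 ÷ 1 → quotient 4, remainder 0

[10; 1, 10, 2, 2, 1, 3, 4]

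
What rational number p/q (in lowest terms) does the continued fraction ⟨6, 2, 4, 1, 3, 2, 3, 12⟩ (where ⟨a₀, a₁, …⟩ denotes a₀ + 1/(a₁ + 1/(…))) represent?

25933/4019

Start with 12.
3 + 1/(12/1) = 3 + 1/12 = 37/12
2 + 1/(37/12) = 2 + 12/37 = 86/37
3 + 1/(86/37) = 3 + 37/86 = 295/86
1 + 1/(295/86) = 1 + 86/295 = 381/295
4 + 1/(381/295) = 4 + 295/381 = 1819/381
2 + 1/(1819/381) = 2 + 381/1819 = 4019/1819
6 + 1/(4019/1819) = 6 + 1819/4019 = 25933/4019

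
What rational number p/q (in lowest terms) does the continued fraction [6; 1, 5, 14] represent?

Starting at the tail and folding back:
Start with 14.
5 + 1/(14/1) = 5 + 1/14 = 71/14
1 + 1/(71/14) = 1 + 14/71 = 85/71
6 + 1/(85/71) = 6 + 71/85 = 581/85

581/85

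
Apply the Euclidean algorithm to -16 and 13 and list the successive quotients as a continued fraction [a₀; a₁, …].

[-2; 1, 3, 3]

-16 = -2·13 + 10, so a_0 = -2
13 = 1·10 + 3, so a_1 = 1
10 = 3·3 + 1, so a_2 = 3
3 = 3·1 + 0, so a_3 = 3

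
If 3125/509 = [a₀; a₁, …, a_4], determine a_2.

Repeatedly divide and take the remainder:
3125 = 6·509 + 71, so a_0 = 6
509 = 7·71 + 12, so a_1 = 7
71 = 5·12 + 11, so a_2 = 5

5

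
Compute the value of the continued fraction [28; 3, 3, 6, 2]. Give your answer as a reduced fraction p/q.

3849/136

Use the convergent recurrence hₖ = aₖ·hₖ₋₁ + hₖ₋₂ (and likewise for the denominators kₖ):
a_0 = 28: 28/1
a_1 = 3: 85/3
a_2 = 3: 283/10
a_3 = 6: 1783/63
a_4 = 2: 3849/136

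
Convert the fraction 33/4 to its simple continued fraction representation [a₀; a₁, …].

[8; 4]

Repeatedly divide and take the remainder:
33 = 8·4 + 1, so a_0 = 8
4 = 4·1 + 0, so a_1 = 4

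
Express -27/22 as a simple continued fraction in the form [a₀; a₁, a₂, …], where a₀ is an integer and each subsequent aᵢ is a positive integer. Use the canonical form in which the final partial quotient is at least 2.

[-2; 1, 3, 2, 2]

Run the Euclidean algorithm, recording each quotient:
⌊-27/22⌋ = -2, remainder 17
⌊22/17⌋ = 1, remainder 5
⌊17/5⌋ = 3, remainder 2
⌊5/2⌋ = 2, remainder 1
⌊2/1⌋ = 2, remainder 0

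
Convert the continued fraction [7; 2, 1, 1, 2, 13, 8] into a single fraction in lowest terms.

10376/1405

Start with 8.
13 + 1/(8/1) = 13 + 1/8 = 105/8
2 + 1/(105/8) = 2 + 8/105 = 218/105
1 + 1/(218/105) = 1 + 105/218 = 323/218
1 + 1/(323/218) = 1 + 218/323 = 541/323
2 + 1/(541/323) = 2 + 323/541 = 1405/541
7 + 1/(1405/541) = 7 + 541/1405 = 10376/1405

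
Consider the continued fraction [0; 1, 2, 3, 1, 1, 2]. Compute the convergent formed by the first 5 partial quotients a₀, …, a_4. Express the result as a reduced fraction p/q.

Start with 1.
3 + 1/(1/1) = 3 + 1/1 = 4/1
2 + 1/(4/1) = 2 + 1/4 = 9/4
1 + 1/(9/4) = 1 + 4/9 = 13/9
0 + 1/(13/9) = 0 + 9/13 = 9/13

9/13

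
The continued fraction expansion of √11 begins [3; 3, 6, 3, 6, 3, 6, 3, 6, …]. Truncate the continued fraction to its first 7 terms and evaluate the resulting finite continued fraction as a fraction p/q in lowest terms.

a_0 = 3: 3/1
a_1 = 3: 10/3
a_2 = 6: 63/19
a_3 = 3: 199/60
a_4 = 6: 1257/379
a_5 = 3: 3970/1197
a_6 = 6: 25077/7561

25077/7561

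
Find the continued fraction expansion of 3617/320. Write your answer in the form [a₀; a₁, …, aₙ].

[11; 3, 3, 2, 1, 9]

Apply division with remainder until the remainder is 0:
⌊3617/320⌋ = 11, remainder 97
⌊320/97⌋ = 3, remainder 29
⌊97/29⌋ = 3, remainder 10
⌊29/10⌋ = 2, remainder 9
⌊10/9⌋ = 1, remainder 1
⌊9/1⌋ = 9, remainder 0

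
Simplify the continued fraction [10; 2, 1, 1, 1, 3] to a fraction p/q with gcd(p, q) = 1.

301/29

a_0 = 10: 10/1
a_1 = 2: 21/2
a_2 = 1: 31/3
a_3 = 1: 52/5
a_4 = 1: 83/8
a_5 = 3: 301/29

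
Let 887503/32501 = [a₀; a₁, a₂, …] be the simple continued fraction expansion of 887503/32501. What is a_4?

Apply division with remainder until the remainder is 0:
887503 = 27·32501 + 9976, so a_0 = 27
32501 = 3·9976 + 2573, so a_1 = 3
9976 = 3·2573 + 2257, so a_2 = 3
2573 = 1·2257 + 316, so a_3 = 1
2257 = 7·316 + 45, so a_4 = 7

7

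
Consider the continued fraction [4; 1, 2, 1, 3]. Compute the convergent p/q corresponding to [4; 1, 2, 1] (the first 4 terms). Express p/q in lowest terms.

Start with 1.
2 + 1/(1/1) = 2 + 1/1 = 3/1
1 + 1/(3/1) = 1 + 1/3 = 4/3
4 + 1/(4/3) = 4 + 3/4 = 19/4

19/4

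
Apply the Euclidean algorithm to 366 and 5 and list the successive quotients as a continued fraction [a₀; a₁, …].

Apply division with remainder until the remainder is 0:
366 ÷ 5 → quotient 73, remainder 1
5 ÷ 1 → quotient 5, remainder 0

[73; 5]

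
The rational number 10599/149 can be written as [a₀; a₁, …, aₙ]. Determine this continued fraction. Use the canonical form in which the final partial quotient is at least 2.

[71; 7, 2, 4, 2]

Run the Euclidean algorithm, recording each quotient:
10599 = 71·149 + 20, so a_0 = 71
149 = 7·20 + 9, so a_1 = 7
20 = 2·9 + 2, so a_2 = 2
9 = 4·2 + 1, so a_3 = 4
2 = 2·1 + 0, so a_4 = 2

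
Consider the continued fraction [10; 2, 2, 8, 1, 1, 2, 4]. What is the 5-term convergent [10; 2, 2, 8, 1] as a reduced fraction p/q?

489/47

Work from the innermost term outward:
Start with 1.
8 + 1/(1/1) = 8 + 1/1 = 9/1
2 + 1/(9/1) = 2 + 1/9 = 19/9
2 + 1/(19/9) = 2 + 9/19 = 47/19
10 + 1/(47/19) = 10 + 19/47 = 489/47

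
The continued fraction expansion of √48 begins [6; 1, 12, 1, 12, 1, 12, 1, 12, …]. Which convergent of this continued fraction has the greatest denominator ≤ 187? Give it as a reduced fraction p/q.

1254/181

List convergents until the denominator exceeds the bound:
a_0 = 6: 6/1  (≤ bound)
a_1 = 1: 7/1  (≤ bound)
a_2 = 12: 90/13  (≤ bound)
a_3 = 1: 97/14  (≤ bound)
a_4 = 12: 1254/181  (≤ bound)
a_5 = 1: 1351/195  (> 187, stop)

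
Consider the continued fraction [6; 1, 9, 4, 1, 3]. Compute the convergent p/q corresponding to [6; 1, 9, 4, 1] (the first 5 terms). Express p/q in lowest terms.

Start with 1.
4 + 1/(1/1) = 4 + 1/1 = 5/1
9 + 1/(5/1) = 9 + 1/5 = 46/5
1 + 1/(46/5) = 1 + 5/46 = 51/46
6 + 1/(51/46) = 6 + 46/51 = 352/51

352/51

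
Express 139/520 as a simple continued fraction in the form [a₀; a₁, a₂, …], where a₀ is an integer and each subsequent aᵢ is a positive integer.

Run the Euclidean algorithm, recording each quotient:
139 = 0·520 + 139, so a_0 = 0
520 = 3·139 + 103, so a_1 = 3
139 = 1·103 + 36, so a_2 = 1
103 = 2·36 + 31, so a_3 = 2
36 = 1·31 + 5, so a_4 = 1
31 = 6·5 + 1, so a_5 = 6
5 = 5·1 + 0, so a_6 = 5

[0; 3, 1, 2, 1, 6, 5]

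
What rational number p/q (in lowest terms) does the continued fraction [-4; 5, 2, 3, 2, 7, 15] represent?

-37367/9792

a_0 = -4: -4/1
a_1 = 5: -19/5
a_2 = 2: -42/11
a_3 = 3: -145/38
a_4 = 2: -332/87
a_5 = 7: -2469/647
a_6 = 15: -37367/9792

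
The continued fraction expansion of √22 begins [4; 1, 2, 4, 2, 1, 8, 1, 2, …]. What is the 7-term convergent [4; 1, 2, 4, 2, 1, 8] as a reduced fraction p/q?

1712/365

Collapse the nested fraction from the inside out:
Start with 8.
1 + 1/(8/1) = 1 + 1/8 = 9/8
2 + 1/(9/8) = 2 + 8/9 = 26/9
4 + 1/(26/9) = 4 + 9/26 = 113/26
2 + 1/(113/26) = 2 + 26/113 = 252/113
1 + 1/(252/113) = 1 + 113/252 = 365/252
4 + 1/(365/252) = 4 + 252/365 = 1712/365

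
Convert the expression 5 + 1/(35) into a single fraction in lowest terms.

Start with 35.
5 + 1/(35/1) = 5 + 1/35 = 176/35

176/35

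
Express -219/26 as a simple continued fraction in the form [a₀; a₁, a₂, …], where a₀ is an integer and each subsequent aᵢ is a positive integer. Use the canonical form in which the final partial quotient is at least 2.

[-9; 1, 1, 2, 1, 3]

Repeatedly divide and take the remainder:
-219 ÷ 26 → quotient -9, remainder 15
26 ÷ 15 → quotient 1, remainder 11
15 ÷ 11 → quotient 1, remainder 4
11 ÷ 4 → quotient 2, remainder 3
4 ÷ 3 → quotient 1, remainder 1
3 ÷ 1 → quotient 3, remainder 0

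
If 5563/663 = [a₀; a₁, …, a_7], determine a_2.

Repeatedly divide and take the remainder:
5563 = 8·663 + 259, so a_0 = 8
663 = 2·259 + 145, so a_1 = 2
259 = 1·145 + 114, so a_2 = 1

1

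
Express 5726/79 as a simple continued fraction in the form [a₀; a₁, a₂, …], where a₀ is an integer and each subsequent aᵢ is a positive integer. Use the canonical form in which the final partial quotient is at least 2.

Apply division with remainder until the remainder is 0:
⌊5726/79⌋ = 72, remainder 38
⌊79/38⌋ = 2, remainder 3
⌊38/3⌋ = 12, remainder 2
⌊3/2⌋ = 1, remainder 1
⌊2/1⌋ = 2, remainder 0

[72; 2, 12, 1, 2]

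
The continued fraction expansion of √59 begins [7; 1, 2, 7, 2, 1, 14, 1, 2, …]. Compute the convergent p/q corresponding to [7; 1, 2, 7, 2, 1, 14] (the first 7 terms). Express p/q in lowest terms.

a_0 = 7: 7/1
a_1 = 1: 8/1
a_2 = 2: 23/3
a_3 = 7: 169/22
a_4 = 2: 361/47
a_5 = 1: 530/69
a_6 = 14: 7781/1013

7781/1013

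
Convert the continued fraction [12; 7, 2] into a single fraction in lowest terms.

182/15

Start with 2.
7 + 1/(2/1) = 7 + 1/2 = 15/2
12 + 1/(15/2) = 12 + 2/15 = 182/15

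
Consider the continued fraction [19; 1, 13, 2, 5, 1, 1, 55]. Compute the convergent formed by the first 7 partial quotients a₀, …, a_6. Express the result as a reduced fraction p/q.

Use the convergent recurrence hₖ = aₖ·hₖ₋₁ + hₖ₋₂ (and likewise for the denominators kₖ):
a_0 = 19: 19/1
a_1 = 1: 20/1
a_2 = 13: 279/14
a_3 = 2: 578/29
a_4 = 5: 3169/159
a_5 = 1: 3747/188
a_6 = 1: 6916/347

6916/347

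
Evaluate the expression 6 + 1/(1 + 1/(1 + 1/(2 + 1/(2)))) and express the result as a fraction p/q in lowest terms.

79/12

Start with 2.
2 + 1/(2/1) = 2 + 1/2 = 5/2
1 + 1/(5/2) = 1 + 2/5 = 7/5
1 + 1/(7/5) = 1 + 5/7 = 12/7
6 + 1/(12/7) = 6 + 7/12 = 79/12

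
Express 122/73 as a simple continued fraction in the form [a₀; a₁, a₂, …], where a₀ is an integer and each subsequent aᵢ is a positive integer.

[1; 1, 2, 24]

⌊122/73⌋ = 1, remainder 49
⌊73/49⌋ = 1, remainder 24
⌊49/24⌋ = 2, remainder 1
⌊24/1⌋ = 24, remainder 0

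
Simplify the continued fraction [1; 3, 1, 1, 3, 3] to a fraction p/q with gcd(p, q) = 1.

105/82

Compute successive convergents:
a_0 = 1: 1/1
a_1 = 3: 4/3
a_2 = 1: 5/4
a_3 = 1: 9/7
a_4 = 3: 32/25
a_5 = 3: 105/82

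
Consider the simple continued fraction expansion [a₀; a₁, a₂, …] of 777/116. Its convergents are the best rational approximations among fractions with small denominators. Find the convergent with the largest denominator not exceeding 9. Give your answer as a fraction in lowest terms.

a_0 = 6: 6/1  (≤ bound)
a_1 = 1: 7/1  (≤ bound)
a_2 = 2: 20/3  (≤ bound)
a_3 = 3: 67/10  (> 9, stop)

20/3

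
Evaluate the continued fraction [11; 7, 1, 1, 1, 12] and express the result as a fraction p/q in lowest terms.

Start with 12.
1 + 1/(12/1) = 1 + 1/12 = 13/12
1 + 1/(13/12) = 1 + 12/13 = 25/13
1 + 1/(25/13) = 1 + 13/25 = 38/25
7 + 1/(38/25) = 7 + 25/38 = 291/38
11 + 1/(291/38) = 11 + 38/291 = 3239/291

3239/291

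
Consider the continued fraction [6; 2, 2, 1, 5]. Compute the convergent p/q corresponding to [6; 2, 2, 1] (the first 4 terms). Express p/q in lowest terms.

45/7

Compute successive convergents:
a_0 = 6: 6/1
a_1 = 2: 13/2
a_2 = 2: 32/5
a_3 = 1: 45/7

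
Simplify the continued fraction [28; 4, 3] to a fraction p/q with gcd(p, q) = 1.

367/13

Start with 3.
4 + 1/(3/1) = 4 + 1/3 = 13/3
28 + 1/(13/3) = 28 + 3/13 = 367/13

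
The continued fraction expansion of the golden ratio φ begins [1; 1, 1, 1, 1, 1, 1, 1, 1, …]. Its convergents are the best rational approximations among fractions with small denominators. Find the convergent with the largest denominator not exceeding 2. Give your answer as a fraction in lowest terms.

3/2

List convergents until the denominator exceeds the bound:
a_0 = 1: 1/1  (≤ bound)
a_1 = 1: 2/1  (≤ bound)
a_2 = 1: 3/2  (≤ bound)
a_3 = 1: 5/3  (> 2, stop)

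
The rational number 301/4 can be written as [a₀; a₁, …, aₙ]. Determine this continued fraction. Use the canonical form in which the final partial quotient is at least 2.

[75; 4]

301 = 75·4 + 1, so a_0 = 75
4 = 4·1 + 0, so a_1 = 4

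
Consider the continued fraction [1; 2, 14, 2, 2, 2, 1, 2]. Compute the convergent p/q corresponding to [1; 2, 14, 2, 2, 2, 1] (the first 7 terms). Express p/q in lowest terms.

752/507

Start with 1.
2 + 1/(1/1) = 2 + 1/1 = 3/1
2 + 1/(3/1) = 2 + 1/3 = 7/3
2 + 1/(7/3) = 2 + 3/7 = 17/7
14 + 1/(17/7) = 14 + 7/17 = 245/17
2 + 1/(245/17) = 2 + 17/245 = 507/245
1 + 1/(507/245) = 1 + 245/507 = 752/507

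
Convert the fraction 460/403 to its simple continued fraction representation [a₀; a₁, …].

460 ÷ 403 → quotient 1, remainder 57
403 ÷ 57 → quotient 7, remainder 4
57 ÷ 4 → quotient 14, remainder 1
4 ÷ 1 → quotient 4, remainder 0

[1; 7, 14, 4]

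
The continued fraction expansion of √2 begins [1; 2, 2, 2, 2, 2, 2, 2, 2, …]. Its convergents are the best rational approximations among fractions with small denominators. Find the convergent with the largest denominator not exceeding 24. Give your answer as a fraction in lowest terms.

17/12

a_0 = 1: 1/1  (≤ bound)
a_1 = 2: 3/2  (≤ bound)
a_2 = 2: 7/5  (≤ bound)
a_3 = 2: 17/12  (≤ bound)
a_4 = 2: 41/29  (> 24, stop)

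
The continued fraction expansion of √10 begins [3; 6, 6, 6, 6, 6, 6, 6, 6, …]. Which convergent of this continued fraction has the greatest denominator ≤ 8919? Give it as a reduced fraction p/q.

27379/8658

a_0 = 3: 3/1  (≤ bound)
a_1 = 6: 19/6  (≤ bound)
a_2 = 6: 117/37  (≤ bound)
a_3 = 6: 721/228  (≤ bound)
a_4 = 6: 4443/1405  (≤ bound)
a_5 = 6: 27379/8658  (≤ bound)
a_6 = 6: 168717/53353  (> 8919, stop)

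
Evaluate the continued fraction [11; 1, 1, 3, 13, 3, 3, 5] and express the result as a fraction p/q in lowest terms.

a_0 = 11: 11/1
a_1 = 1: 12/1
a_2 = 1: 23/2
a_3 = 3: 81/7
a_4 = 13: 1076/93
a_5 = 3: 3309/286
a_6 = 3: 11003/951
a_7 = 5: 58324/5041

58324/5041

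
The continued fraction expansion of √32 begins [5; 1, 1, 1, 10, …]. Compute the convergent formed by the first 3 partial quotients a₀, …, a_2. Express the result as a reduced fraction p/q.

11/2

Starting at the tail and folding back:
Start with 1.
1 + 1/(1/1) = 1 + 1/1 = 2/1
5 + 1/(2/1) = 5 + 1/2 = 11/2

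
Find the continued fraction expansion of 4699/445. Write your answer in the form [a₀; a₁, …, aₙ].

[10; 1, 1, 3, 1, 2, 3, 5]

Apply division with remainder until the remainder is 0:
⌊4699/445⌋ = 10, remainder 249
⌊445/249⌋ = 1, remainder 196
⌊249/196⌋ = 1, remainder 53
⌊196/53⌋ = 3, remainder 37
⌊53/37⌋ = 1, remainder 16
⌊37/16⌋ = 2, remainder 5
⌊16/5⌋ = 3, remainder 1
⌊5/1⌋ = 5, remainder 0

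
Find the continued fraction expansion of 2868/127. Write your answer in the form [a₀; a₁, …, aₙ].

Run the Euclidean algorithm, recording each quotient:
2868 ÷ 127 → quotient 22, remainder 74
127 ÷ 74 → quotient 1, remainder 53
74 ÷ 53 → quotient 1, remainder 21
53 ÷ 21 → quotient 2, remainder 11
21 ÷ 11 → quotient 1, remainder 10
11 ÷ 10 → quotient 1, remainder 1
10 ÷ 1 → quotient 10, remainder 0

[22; 1, 1, 2, 1, 1, 10]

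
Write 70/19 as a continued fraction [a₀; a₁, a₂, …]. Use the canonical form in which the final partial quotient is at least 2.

⌊70/19⌋ = 3, remainder 13
⌊19/13⌋ = 1, remainder 6
⌊13/6⌋ = 2, remainder 1
⌊6/1⌋ = 6, remainder 0

[3; 1, 2, 6]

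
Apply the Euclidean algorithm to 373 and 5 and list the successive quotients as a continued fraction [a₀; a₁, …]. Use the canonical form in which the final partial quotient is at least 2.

[74; 1, 1, 2]

Apply division with remainder until the remainder is 0:
373 = 74·5 + 3, so a_0 = 74
5 = 1·3 + 2, so a_1 = 1
3 = 1·2 + 1, so a_2 = 1
2 = 2·1 + 0, so a_3 = 2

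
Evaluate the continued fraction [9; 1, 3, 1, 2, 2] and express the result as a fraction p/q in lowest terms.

323/33

Work from the innermost term outward:
Start with 2.
2 + 1/(2/1) = 2 + 1/2 = 5/2
1 + 1/(5/2) = 1 + 2/5 = 7/5
3 + 1/(7/5) = 3 + 5/7 = 26/7
1 + 1/(26/7) = 1 + 7/26 = 33/26
9 + 1/(33/26) = 9 + 26/33 = 323/33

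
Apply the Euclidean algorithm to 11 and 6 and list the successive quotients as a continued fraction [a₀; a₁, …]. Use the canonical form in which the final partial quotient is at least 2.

[1; 1, 5]

Repeatedly divide and take the remainder:
11 ÷ 6 → quotient 1, remainder 5
6 ÷ 5 → quotient 1, remainder 1
5 ÷ 1 → quotient 5, remainder 0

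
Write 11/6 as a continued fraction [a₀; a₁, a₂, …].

[1; 1, 5]

11 = 1·6 + 5, so a_0 = 1
6 = 1·5 + 1, so a_1 = 1
5 = 5·1 + 0, so a_2 = 5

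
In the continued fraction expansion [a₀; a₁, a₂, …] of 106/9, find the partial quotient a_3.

Apply division with remainder until the remainder is 0:
106 = 11·9 + 7, so a_0 = 11
9 = 1·7 + 2, so a_1 = 1
7 = 3·2 + 1, so a_2 = 3
2 = 2·1 + 0, so a_3 = 2

2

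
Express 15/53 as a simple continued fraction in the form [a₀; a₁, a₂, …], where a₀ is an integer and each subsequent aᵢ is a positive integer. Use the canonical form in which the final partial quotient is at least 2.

[0; 3, 1, 1, 7]

15 ÷ 53 → quotient 0, remainder 15
53 ÷ 15 → quotient 3, remainder 8
15 ÷ 8 → quotient 1, remainder 7
8 ÷ 7 → quotient 1, remainder 1
7 ÷ 1 → quotient 7, remainder 0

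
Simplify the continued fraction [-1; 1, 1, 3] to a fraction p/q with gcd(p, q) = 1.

-3/7

a_0 = -1: -1/1
a_1 = 1: 0/1
a_2 = 1: -1/2
a_3 = 3: -3/7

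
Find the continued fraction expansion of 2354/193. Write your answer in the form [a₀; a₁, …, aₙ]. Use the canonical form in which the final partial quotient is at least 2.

[12; 5, 12, 1, 2]

2354 = 12·193 + 38, so a_0 = 12
193 = 5·38 + 3, so a_1 = 5
38 = 12·3 + 2, so a_2 = 12
3 = 1·2 + 1, so a_3 = 1
2 = 2·1 + 0, so a_4 = 2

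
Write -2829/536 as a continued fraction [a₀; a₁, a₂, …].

[-6; 1, 2, 1, 1, 2, 14, 2]

⌊-2829/536⌋ = -6, remainder 387
⌊536/387⌋ = 1, remainder 149
⌊387/149⌋ = 2, remainder 89
⌊149/89⌋ = 1, remainder 60
⌊89/60⌋ = 1, remainder 29
⌊60/29⌋ = 2, remainder 2
⌊29/2⌋ = 14, remainder 1
⌊2/1⌋ = 2, remainder 0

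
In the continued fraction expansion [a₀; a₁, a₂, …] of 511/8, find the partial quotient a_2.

7

511 ÷ 8 → quotient 63, remainder 7
8 ÷ 7 → quotient 1, remainder 1
7 ÷ 1 → quotient 7, remainder 0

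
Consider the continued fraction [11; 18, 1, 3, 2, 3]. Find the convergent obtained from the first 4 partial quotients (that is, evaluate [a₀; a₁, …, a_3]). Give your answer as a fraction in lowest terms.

Work from the innermost term outward:
Start with 3.
1 + 1/(3/1) = 1 + 1/3 = 4/3
18 + 1/(4/3) = 18 + 3/4 = 75/4
11 + 1/(75/4) = 11 + 4/75 = 829/75

829/75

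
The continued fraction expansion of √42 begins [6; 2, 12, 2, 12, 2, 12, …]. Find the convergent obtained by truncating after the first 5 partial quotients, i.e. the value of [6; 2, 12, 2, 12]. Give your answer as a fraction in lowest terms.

a_0 = 6: 6/1
a_1 = 2: 13/2
a_2 = 12: 162/25
a_3 = 2: 337/52
a_4 = 12: 4206/649

4206/649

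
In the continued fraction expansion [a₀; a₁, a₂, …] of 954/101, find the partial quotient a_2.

954 ÷ 101 → quotient 9, remainder 45
101 ÷ 45 → quotient 2, remainder 11
45 ÷ 11 → quotient 4, remainder 1

4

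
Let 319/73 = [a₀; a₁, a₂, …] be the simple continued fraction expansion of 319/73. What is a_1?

2

⌊319/73⌋ = 4, remainder 27
⌊73/27⌋ = 2, remainder 19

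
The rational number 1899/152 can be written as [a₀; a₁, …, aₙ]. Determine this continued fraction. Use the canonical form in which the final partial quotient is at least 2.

1899 = 12·152 + 75, so a_0 = 12
152 = 2·75 + 2, so a_1 = 2
75 = 37·2 + 1, so a_2 = 37
2 = 2·1 + 0, so a_3 = 2

[12; 2, 37, 2]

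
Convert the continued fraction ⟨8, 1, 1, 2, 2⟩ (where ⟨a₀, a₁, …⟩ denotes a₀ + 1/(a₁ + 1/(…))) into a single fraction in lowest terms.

Start with 2.
2 + 1/(2/1) = 2 + 1/2 = 5/2
1 + 1/(5/2) = 1 + 2/5 = 7/5
1 + 1/(7/5) = 1 + 5/7 = 12/7
8 + 1/(12/7) = 8 + 7/12 = 103/12

103/12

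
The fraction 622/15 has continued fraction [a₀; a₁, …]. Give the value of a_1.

2

622 = 41·15 + 7, so a_0 = 41
15 = 2·7 + 1, so a_1 = 2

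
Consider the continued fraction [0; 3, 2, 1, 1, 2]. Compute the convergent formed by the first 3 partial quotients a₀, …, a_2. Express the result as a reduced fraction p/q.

2/7

a_0 = 0: 0/1
a_1 = 3: 1/3
a_2 = 2: 2/7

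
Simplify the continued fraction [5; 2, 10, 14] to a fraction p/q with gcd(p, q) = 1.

a_0 = 5: 5/1
a_1 = 2: 11/2
a_2 = 10: 115/21
a_3 = 14: 1621/296

1621/296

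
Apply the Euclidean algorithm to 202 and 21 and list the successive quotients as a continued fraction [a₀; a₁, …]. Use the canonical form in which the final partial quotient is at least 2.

Run the Euclidean algorithm, recording each quotient:
⌊202/21⌋ = 9, remainder 13
⌊21/13⌋ = 1, remainder 8
⌊13/8⌋ = 1, remainder 5
⌊8/5⌋ = 1, remainder 3
⌊5/3⌋ = 1, remainder 2
⌊3/2⌋ = 1, remainder 1
⌊2/1⌋ = 2, remainder 0

[9; 1, 1, 1, 1, 1, 2]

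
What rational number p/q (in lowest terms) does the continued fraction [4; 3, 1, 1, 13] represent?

407/95

Start with 13.
1 + 1/(13/1) = 1 + 1/13 = 14/13
1 + 1/(14/13) = 1 + 13/14 = 27/14
3 + 1/(27/14) = 3 + 14/27 = 95/27
4 + 1/(95/27) = 4 + 27/95 = 407/95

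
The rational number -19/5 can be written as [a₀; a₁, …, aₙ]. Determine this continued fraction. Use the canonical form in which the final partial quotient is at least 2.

[-4; 5]

Apply division with remainder until the remainder is 0:
-19 ÷ 5 → quotient -4, remainder 1
5 ÷ 1 → quotient 5, remainder 0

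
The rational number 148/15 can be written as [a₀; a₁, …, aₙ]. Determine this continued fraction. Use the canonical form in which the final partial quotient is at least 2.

[9; 1, 6, 2]

148 = 9·15 + 13, so a_0 = 9
15 = 1·13 + 2, so a_1 = 1
13 = 6·2 + 1, so a_2 = 6
2 = 2·1 + 0, so a_3 = 2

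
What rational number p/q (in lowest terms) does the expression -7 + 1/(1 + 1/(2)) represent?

a_0 = -7: -7/1
a_1 = 1: -6/1
a_2 = 2: -19/3

-19/3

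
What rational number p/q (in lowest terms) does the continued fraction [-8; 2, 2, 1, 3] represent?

Build up convergents one term at a time:
a_0 = -8: -8/1
a_1 = 2: -15/2
a_2 = 2: -38/5
a_3 = 1: -53/7
a_4 = 3: -197/26

-197/26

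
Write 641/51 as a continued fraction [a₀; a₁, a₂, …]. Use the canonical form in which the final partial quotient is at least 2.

[12; 1, 1, 3, 7]

641 ÷ 51 → quotient 12, remainder 29
51 ÷ 29 → quotient 1, remainder 22
29 ÷ 22 → quotient 1, remainder 7
22 ÷ 7 → quotient 3, remainder 1
7 ÷ 1 → quotient 7, remainder 0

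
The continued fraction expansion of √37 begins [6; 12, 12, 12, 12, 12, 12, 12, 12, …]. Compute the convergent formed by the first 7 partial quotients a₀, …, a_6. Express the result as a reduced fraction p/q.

18798954/3090529

Build up convergents one term at a time:
a_0 = 6: 6/1
a_1 = 12: 73/12
a_2 = 12: 882/145
a_3 = 12: 10657/1752
a_4 = 12: 128766/21169
a_5 = 12: 1555849/255780
a_6 = 12: 18798954/3090529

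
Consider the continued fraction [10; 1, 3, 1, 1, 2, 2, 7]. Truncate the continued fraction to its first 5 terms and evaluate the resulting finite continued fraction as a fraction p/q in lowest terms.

97/9

Use the convergent recurrence hₖ = aₖ·hₖ₋₁ + hₖ₋₂ (and likewise for the denominators kₖ):
a_0 = 10: 10/1
a_1 = 1: 11/1
a_2 = 3: 43/4
a_3 = 1: 54/5
a_4 = 1: 97/9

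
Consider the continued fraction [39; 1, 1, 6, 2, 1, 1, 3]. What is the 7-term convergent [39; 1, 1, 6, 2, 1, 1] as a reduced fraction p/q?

Starting at the tail and folding back:
Start with 1.
1 + 1/(1/1) = 1 + 1/1 = 2/1
2 + 1/(2/1) = 2 + 1/2 = 5/2
6 + 1/(5/2) = 6 + 2/5 = 32/5
1 + 1/(32/5) = 1 + 5/32 = 37/32
1 + 1/(37/32) = 1 + 32/37 = 69/37
39 + 1/(69/37) = 39 + 37/69 = 2728/69

2728/69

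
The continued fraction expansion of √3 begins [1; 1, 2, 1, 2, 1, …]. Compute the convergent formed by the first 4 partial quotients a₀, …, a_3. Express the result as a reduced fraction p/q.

a_0 = 1: 1/1
a_1 = 1: 2/1
a_2 = 2: 5/3
a_3 = 1: 7/4

7/4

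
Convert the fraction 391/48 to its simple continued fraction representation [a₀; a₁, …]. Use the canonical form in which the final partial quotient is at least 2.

[8; 6, 1, 6]

Repeatedly divide and take the remainder:
391 = 8·48 + 7, so a_0 = 8
48 = 6·7 + 6, so a_1 = 6
7 = 1·6 + 1, so a_2 = 1
6 = 6·1 + 0, so a_3 = 6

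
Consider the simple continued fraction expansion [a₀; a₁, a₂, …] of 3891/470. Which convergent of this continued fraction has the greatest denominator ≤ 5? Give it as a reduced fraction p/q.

33/4

List convergents until the denominator exceeds the bound:
a_0 = 8: 8/1  (≤ bound)
a_1 = 3: 25/3  (≤ bound)
a_2 = 1: 33/4  (≤ bound)
a_3 = 1: 58/7  (> 5, stop)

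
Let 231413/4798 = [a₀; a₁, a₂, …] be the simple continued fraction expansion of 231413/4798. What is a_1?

231413 = 48·4798 + 1109, so a_0 = 48
4798 = 4·1109 + 362, so a_1 = 4

4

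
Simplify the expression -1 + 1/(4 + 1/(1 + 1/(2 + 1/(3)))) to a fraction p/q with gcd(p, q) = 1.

-37/47

Collapse the nested fraction from the inside out:
Start with 3.
2 + 1/(3/1) = 2 + 1/3 = 7/3
1 + 1/(7/3) = 1 + 3/7 = 10/7
4 + 1/(10/7) = 4 + 7/10 = 47/10
-1 + 1/(47/10) = -1 + 10/47 = -37/47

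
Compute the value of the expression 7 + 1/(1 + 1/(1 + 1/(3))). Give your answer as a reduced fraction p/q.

Start with 3.
1 + 1/(3/1) = 1 + 1/3 = 4/3
1 + 1/(4/3) = 1 + 3/4 = 7/4
7 + 1/(7/4) = 7 + 4/7 = 53/7

53/7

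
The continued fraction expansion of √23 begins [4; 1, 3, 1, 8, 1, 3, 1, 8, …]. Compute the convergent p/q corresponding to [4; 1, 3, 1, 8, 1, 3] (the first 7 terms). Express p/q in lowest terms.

916/191

Use the convergent recurrence hₖ = aₖ·hₖ₋₁ + hₖ₋₂ (and likewise for the denominators kₖ):
a_0 = 4: 4/1
a_1 = 1: 5/1
a_2 = 3: 19/4
a_3 = 1: 24/5
a_4 = 8: 211/44
a_5 = 1: 235/49
a_6 = 3: 916/191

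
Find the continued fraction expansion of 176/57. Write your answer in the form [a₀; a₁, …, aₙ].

⌊176/57⌋ = 3, remainder 5
⌊57/5⌋ = 11, remainder 2
⌊5/2⌋ = 2, remainder 1
⌊2/1⌋ = 2, remainder 0

[3; 11, 2, 2]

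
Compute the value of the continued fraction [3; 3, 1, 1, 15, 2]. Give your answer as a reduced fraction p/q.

Start with 2.
15 + 1/(2/1) = 15 + 1/2 = 31/2
1 + 1/(31/2) = 1 + 2/31 = 33/31
1 + 1/(33/31) = 1 + 31/33 = 64/33
3 + 1/(64/33) = 3 + 33/64 = 225/64
3 + 1/(225/64) = 3 + 64/225 = 739/225

739/225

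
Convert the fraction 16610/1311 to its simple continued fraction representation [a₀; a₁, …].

⌊16610/1311⌋ = 12, remainder 878
⌊1311/878⌋ = 1, remainder 433
⌊878/433⌋ = 2, remainder 12
⌊433/12⌋ = 36, remainder 1
⌊12/1⌋ = 12, remainder 0

[12; 1, 2, 36, 12]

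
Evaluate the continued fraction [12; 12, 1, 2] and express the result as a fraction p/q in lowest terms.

459/38

Compute successive convergents:
a_0 = 12: 12/1
a_1 = 12: 145/12
a_2 = 1: 157/13
a_3 = 2: 459/38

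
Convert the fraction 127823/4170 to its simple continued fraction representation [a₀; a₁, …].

[30; 1, 1, 1, 7, 2, 6, 13]

127823 ÷ 4170 → quotient 30, remainder 2723
4170 ÷ 2723 → quotient 1, remainder 1447
2723 ÷ 1447 → quotient 1, remainder 1276
1447 ÷ 1276 → quotient 1, remainder 171
1276 ÷ 171 → quotient 7, remainder 79
171 ÷ 79 → quotient 2, remainder 13
79 ÷ 13 → quotient 6, remainder 1
13 ÷ 1 → quotient 13, remainder 0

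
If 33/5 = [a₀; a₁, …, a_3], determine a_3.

2

33 = 6·5 + 3, so a_0 = 6
5 = 1·3 + 2, so a_1 = 1
3 = 1·2 + 1, so a_2 = 1
2 = 2·1 + 0, so a_3 = 2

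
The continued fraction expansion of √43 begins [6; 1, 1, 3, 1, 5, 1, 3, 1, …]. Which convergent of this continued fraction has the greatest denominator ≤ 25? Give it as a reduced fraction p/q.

59/9

a_0 = 6: 6/1  (≤ bound)
a_1 = 1: 7/1  (≤ bound)
a_2 = 1: 13/2  (≤ bound)
a_3 = 3: 46/7  (≤ bound)
a_4 = 1: 59/9  (≤ bound)
a_5 = 5: 341/52  (> 25, stop)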